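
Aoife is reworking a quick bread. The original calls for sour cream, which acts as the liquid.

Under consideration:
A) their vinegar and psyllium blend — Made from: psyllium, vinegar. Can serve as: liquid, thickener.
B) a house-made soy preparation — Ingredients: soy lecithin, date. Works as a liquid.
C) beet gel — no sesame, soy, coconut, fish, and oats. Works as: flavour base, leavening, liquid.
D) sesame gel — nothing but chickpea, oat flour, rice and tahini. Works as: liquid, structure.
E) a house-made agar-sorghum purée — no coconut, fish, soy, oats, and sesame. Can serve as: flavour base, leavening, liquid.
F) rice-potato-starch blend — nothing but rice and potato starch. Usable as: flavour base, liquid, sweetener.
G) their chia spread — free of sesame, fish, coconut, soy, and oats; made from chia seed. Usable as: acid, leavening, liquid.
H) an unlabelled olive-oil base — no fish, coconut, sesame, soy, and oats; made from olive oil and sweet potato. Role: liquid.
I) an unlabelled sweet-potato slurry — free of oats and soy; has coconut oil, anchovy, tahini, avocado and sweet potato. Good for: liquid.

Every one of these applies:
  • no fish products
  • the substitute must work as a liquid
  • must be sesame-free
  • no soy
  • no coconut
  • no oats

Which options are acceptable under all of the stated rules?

A, C, E, F, G, H

A: no oats, no fish — valid
B: has soy lecithin, so not soy-free — reject
C: every rule checks out — valid
D: has tahini, so not sesame-free; has oat flour, so not oat-free — out
E: nothing on the exclusion list — valid
F: works as a liquid, no oats, no coconut — valid
G: nothing on the exclusion list — valid
H: no fish, no soy — OK
I: has tahini, so not sesame-free; has anchovy, so not fish-free (and 1 more) — reject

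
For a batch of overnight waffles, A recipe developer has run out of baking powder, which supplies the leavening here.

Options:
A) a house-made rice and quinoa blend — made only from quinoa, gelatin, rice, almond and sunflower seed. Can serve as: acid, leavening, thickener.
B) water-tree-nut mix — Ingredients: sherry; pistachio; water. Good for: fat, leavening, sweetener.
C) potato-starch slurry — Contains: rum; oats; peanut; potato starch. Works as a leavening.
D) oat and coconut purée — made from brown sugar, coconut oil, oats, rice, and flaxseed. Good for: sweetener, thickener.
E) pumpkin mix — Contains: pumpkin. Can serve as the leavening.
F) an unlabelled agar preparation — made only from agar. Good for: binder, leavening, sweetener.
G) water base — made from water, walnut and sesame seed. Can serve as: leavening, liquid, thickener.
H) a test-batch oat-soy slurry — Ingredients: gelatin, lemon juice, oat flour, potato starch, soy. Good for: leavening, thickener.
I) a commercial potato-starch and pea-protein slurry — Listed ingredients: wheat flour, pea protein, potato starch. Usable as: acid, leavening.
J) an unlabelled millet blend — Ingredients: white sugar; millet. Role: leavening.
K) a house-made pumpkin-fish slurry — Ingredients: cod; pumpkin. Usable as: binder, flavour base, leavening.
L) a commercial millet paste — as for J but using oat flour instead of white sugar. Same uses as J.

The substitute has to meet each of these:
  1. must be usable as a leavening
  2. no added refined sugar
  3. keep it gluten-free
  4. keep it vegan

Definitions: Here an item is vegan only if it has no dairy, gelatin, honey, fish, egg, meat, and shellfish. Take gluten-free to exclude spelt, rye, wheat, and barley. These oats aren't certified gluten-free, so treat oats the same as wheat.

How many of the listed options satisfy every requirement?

4

A: has gelatin, so not vegan — reject
B: only sherry, pistachio and water; none excluded — valid
C: has oats, so not gluten-free — no
D: not usable as a leavening; has oats, so not gluten-free (and 1 more) — reject
E: every rule checks out — valid
F: only agar; none excluded — OK
G: gluten-free, vegan — keep
H: has gelatin, so not vegan; has oat flour, so not gluten-free — reject
I: has wheat flour, so not gluten-free — out
J: has white sugar, so not no-added-sugar — out
K: has cod, so not vegan — out
L: has oat flour, so not gluten-free — out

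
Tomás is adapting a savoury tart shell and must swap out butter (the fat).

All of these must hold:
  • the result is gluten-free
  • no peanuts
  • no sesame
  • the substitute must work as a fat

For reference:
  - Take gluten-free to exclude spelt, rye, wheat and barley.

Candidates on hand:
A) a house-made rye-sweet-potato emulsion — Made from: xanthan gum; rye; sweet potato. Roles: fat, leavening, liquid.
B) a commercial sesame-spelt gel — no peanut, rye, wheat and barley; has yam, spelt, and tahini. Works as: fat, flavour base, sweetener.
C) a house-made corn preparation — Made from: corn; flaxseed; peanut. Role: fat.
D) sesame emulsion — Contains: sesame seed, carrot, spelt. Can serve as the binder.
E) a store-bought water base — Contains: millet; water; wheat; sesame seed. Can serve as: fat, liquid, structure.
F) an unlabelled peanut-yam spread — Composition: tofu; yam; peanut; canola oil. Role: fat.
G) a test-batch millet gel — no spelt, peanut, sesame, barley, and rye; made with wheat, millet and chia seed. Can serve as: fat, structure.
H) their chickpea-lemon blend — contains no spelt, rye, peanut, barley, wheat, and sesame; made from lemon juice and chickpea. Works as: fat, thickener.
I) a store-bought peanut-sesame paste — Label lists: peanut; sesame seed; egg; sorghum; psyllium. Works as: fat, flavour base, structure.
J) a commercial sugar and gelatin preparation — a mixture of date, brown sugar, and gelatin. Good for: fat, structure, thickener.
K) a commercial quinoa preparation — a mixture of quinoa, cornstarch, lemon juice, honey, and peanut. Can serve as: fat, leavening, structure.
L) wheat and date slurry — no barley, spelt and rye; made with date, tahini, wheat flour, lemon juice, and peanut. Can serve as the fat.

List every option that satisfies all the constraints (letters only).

A: has rye, so not gluten-free — out
B: has spelt, so not gluten-free; has tahini, so not sesame-free — out
C: has peanut, so not peanut-free — no
D: not usable as a fat; has spelt, so not gluten-free (and 1 more) — out
E: has wheat, so not gluten-free; has sesame seed, so not sesame-free — out
F: has peanut, so not peanut-free — no
G: has wheat, so not gluten-free — reject
H: nothing on the exclusion list — keep
I: has sesame seed, so not sesame-free; has peanut, so not peanut-free — out
J: works as a fat, gluten-free, no sesame — OK
K: has peanut, so not peanut-free — reject
L: has wheat flour, so not gluten-free; has tahini, so not sesame-free (and 1 more) — no

H, J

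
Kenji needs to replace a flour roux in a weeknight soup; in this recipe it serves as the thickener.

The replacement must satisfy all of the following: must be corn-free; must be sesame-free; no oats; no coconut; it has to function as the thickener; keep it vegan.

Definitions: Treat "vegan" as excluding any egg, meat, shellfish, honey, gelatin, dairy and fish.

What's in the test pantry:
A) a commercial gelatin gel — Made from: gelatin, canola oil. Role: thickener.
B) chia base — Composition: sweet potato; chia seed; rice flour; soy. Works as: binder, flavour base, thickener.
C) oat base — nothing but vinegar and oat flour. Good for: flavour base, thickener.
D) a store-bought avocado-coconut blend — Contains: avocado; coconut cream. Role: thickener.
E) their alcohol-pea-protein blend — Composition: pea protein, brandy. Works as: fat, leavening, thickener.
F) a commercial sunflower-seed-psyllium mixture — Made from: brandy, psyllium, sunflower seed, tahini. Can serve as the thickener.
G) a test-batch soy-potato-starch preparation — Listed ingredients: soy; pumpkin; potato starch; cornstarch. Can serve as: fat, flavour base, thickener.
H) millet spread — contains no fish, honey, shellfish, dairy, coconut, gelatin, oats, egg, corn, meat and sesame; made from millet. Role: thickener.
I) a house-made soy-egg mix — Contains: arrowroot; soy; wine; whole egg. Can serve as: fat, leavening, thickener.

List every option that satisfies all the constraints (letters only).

A: has gelatin, so not vegan — no
B: nothing on the exclusion list — valid
C: has oat flour, so not oat-free — no
D: has coconut cream, so not coconut-free — no
E: nothing on the exclusion list — keep
F: has tahini, so not sesame-free — no
G: has cornstarch, so not corn-free — out
H: works as a thickener, no corn, no sesame — valid
I: has whole egg, so not vegan — reject

B, E, H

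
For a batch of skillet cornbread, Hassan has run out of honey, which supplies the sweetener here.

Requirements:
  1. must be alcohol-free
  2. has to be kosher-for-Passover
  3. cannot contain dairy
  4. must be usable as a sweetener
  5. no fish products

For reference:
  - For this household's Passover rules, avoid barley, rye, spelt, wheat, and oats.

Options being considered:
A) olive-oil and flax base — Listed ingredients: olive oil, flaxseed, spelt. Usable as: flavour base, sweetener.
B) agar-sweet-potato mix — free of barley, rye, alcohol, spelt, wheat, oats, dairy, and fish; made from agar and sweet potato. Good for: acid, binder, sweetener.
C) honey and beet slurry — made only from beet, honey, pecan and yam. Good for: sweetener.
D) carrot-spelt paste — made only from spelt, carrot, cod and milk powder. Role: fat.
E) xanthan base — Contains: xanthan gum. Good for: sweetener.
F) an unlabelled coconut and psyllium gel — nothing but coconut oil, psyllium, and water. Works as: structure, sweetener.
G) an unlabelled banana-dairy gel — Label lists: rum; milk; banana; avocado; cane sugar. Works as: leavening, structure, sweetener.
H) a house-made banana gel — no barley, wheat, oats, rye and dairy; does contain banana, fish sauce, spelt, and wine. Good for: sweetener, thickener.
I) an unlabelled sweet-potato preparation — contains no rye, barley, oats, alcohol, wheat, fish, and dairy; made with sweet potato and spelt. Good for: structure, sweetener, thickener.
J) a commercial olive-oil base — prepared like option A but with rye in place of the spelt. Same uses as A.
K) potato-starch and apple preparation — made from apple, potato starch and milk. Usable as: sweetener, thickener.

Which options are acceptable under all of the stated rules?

A: has spelt, so not kosher-for-Passover — out
B: all constraints satisfied — valid
C: works as a sweetener, no dairy, kosher-for-Passover — valid
D: not usable as a sweetener; has spelt, so not kosher-for-Passover (and 2 more) — out
E: works as a sweetener, no fish, no dairy — keep
F: only coconut oil, psyllium, and water; none excluded — valid
G: has milk, so not dairy-free; has rum, so not alcohol-free — reject
H: has spelt, so not kosher-for-Passover; has fish sauce, so not fish-free (and 1 more) — out
I: has spelt, so not kosher-for-Passover — out
J: has rye, so not kosher-for-Passover — no
K: has milk, so not dairy-free — reject

B, C, E, F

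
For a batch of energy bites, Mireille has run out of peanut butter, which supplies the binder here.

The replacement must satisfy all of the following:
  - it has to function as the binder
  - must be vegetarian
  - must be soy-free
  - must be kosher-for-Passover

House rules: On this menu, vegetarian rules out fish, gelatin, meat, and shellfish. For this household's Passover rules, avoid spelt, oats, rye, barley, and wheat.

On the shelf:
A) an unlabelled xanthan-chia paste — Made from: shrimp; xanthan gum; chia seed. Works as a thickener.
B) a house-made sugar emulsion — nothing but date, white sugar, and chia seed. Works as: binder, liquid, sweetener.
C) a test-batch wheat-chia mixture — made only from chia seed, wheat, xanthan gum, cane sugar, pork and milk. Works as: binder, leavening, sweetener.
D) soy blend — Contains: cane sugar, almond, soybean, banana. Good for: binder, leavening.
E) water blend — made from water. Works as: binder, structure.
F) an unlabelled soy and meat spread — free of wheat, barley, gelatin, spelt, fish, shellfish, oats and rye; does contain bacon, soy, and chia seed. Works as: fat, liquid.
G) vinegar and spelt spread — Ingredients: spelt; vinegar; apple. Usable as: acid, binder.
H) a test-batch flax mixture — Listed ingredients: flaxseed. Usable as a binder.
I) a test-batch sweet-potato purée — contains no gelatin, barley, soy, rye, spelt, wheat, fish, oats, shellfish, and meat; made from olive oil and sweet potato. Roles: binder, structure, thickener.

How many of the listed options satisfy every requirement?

4

A: not usable as a binder; has shrimp, so not vegetarian — out
B: nothing on the exclusion list — keep
C: has pork, so not vegetarian; has wheat, so not kosher-for-Passover — reject
D: has soybean, so not soy-free — no
E: only water; none excluded — OK
F: not usable as a binder; has bacon, so not vegetarian (and 1 more) — out
G: has spelt, so not kosher-for-Passover — out
H: only flaxseed; none excluded — keep
I: no soy, kosher-for-Passover — valid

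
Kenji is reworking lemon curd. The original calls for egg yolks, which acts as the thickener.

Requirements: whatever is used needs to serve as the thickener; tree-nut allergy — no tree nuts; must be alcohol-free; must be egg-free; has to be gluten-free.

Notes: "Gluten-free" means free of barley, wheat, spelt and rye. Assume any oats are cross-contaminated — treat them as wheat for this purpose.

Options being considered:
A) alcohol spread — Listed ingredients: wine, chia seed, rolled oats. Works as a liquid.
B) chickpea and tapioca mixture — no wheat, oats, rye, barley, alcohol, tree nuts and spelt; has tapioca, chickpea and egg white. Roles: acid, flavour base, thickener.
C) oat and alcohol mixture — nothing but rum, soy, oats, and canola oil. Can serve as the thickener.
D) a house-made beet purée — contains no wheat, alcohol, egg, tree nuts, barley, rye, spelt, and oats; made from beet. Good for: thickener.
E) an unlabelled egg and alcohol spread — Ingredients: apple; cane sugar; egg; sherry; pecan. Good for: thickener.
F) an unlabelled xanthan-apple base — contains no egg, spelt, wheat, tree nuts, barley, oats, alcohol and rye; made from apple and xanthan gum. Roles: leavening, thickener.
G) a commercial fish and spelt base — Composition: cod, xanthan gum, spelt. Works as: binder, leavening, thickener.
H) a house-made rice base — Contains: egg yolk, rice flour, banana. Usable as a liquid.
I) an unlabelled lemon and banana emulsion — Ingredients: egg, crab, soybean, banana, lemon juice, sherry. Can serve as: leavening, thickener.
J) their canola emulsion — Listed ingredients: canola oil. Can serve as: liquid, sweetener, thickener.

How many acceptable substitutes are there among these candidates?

3

A: not usable as a thickener; has rolled oats, so not gluten-free (and 1 more) — no
B: has egg white, so not egg-free — reject
C: has oats, so not gluten-free; has rum, so not alcohol-free — reject
D: gluten-free, no egg — valid
E: has egg, so not egg-free; has sherry, so not alcohol-free (and 1 more) — no
F: all constraints satisfied — valid
G: has spelt, so not gluten-free — out
H: not usable as a thickener; has egg yolk, so not egg-free — no
I: has egg, so not egg-free; has sherry, so not alcohol-free — no
J: every rule checks out — OK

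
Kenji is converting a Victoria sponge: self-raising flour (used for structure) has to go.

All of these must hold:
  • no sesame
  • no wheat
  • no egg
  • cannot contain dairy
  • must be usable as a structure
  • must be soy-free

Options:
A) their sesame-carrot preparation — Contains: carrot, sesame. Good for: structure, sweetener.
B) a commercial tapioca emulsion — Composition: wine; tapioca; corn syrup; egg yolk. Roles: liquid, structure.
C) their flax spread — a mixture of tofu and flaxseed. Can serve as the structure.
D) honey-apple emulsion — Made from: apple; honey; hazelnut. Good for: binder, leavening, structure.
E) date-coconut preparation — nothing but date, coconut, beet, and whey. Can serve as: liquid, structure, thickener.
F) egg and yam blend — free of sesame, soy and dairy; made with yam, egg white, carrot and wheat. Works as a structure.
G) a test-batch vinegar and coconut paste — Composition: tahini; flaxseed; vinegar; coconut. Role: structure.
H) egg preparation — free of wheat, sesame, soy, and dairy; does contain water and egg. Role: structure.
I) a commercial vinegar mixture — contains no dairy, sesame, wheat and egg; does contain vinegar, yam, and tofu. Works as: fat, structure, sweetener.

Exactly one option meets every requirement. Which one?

D

A: has sesame, so not sesame-free — reject
B: has egg yolk, so not egg-free — out
C: has tofu, so not soy-free — reject
D: works as a structure, no egg, no dairy — valid
E: has whey, so not dairy-free — out
F: has egg white, so not egg-free; has wheat, so not wheat-free — out
G: has tahini, so not sesame-free — no
H: has egg, so not egg-free — out
I: has tofu, so not soy-free — out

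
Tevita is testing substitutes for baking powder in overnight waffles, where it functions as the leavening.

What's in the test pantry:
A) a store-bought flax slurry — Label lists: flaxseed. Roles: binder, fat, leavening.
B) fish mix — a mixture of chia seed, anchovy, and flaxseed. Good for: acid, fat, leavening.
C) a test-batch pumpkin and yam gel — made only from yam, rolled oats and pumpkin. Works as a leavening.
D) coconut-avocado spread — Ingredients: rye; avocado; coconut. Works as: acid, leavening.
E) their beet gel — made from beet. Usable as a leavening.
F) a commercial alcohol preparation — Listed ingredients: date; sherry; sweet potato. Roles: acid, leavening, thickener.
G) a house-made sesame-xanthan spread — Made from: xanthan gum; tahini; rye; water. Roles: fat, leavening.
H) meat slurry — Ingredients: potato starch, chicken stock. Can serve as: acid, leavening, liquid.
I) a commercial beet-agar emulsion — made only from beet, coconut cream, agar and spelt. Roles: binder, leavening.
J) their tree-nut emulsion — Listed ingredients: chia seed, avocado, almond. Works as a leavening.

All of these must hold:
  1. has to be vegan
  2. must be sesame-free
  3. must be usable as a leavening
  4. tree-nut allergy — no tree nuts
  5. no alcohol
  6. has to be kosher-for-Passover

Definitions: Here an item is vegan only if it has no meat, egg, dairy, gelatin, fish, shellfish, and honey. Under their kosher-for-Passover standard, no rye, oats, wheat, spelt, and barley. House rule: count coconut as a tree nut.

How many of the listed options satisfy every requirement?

A: tree-nut-free, vegan — OK
B: has anchovy, so not vegan — out
C: has rolled oats, so not kosher-for-Passover — no
D: has rye, so not kosher-for-Passover; has coconut, so not tree-nut-free — out
E: only beet; none excluded — OK
F: has sherry, so not alcohol-free — out
G: has rye, so not kosher-for-Passover; has tahini, so not sesame-free — reject
H: has chicken stock, so not vegan — out
I: has spelt, so not kosher-for-Passover; has coconut cream, so not tree-nut-free — out
J: has almond, so not tree-nut-free — out

2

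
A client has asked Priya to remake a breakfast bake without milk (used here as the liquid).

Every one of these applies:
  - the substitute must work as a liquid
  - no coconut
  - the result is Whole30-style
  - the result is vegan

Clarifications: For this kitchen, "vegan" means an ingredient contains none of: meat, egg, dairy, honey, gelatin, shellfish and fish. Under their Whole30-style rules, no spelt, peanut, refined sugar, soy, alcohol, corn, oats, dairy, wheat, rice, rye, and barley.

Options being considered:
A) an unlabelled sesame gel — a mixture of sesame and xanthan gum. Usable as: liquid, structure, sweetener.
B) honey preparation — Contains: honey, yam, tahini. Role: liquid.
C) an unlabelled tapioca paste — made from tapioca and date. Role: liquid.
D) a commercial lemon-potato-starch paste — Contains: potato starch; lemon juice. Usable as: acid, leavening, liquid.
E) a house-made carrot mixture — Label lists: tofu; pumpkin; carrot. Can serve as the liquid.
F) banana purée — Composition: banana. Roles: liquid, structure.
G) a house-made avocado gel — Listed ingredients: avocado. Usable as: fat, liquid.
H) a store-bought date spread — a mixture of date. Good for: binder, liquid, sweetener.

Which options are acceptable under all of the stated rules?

A, C, D, F, G, H

A: only sesame and xanthan gum; none excluded — OK
B: has honey, so not vegan — reject
C: works as a liquid, Whole30-style, no coconut — OK
D: only lemon juice and potato starch; none excluded — OK
E: has tofu, so not Whole30-style — out
F: all constraints satisfied — OK
G: works as a liquid, Whole30-style, vegan — keep
H: every rule checks out — OK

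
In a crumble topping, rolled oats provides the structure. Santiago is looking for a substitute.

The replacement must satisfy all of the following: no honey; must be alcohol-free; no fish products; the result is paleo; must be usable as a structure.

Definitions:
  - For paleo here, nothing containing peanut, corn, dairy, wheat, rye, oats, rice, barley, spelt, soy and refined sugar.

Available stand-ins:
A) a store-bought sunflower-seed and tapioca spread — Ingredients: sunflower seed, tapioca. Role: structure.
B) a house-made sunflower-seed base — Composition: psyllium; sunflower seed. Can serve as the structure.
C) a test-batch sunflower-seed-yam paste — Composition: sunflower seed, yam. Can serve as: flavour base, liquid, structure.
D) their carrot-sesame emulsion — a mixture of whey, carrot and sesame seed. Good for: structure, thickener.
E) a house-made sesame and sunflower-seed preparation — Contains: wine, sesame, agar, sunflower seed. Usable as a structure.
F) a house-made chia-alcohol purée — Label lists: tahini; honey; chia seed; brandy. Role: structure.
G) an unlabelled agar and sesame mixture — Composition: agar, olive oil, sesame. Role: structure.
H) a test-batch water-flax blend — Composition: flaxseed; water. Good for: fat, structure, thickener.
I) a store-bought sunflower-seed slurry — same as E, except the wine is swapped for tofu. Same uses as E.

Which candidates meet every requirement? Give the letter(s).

A, B, C, G, H

A: every rule checks out — valid
B: only sunflower seed and psyllium; none excluded — valid
C: works as a structure, paleo, no fish — OK
D: has whey, so not paleo — reject
E: has wine, so not alcohol-free — reject
F: has brandy, so not alcohol-free; has honey, so not honey-free — reject
G: only sesame, olive oil, and agar; none excluded — OK
H: only flaxseed and water; none excluded — OK
I: has tofu, so not paleo — no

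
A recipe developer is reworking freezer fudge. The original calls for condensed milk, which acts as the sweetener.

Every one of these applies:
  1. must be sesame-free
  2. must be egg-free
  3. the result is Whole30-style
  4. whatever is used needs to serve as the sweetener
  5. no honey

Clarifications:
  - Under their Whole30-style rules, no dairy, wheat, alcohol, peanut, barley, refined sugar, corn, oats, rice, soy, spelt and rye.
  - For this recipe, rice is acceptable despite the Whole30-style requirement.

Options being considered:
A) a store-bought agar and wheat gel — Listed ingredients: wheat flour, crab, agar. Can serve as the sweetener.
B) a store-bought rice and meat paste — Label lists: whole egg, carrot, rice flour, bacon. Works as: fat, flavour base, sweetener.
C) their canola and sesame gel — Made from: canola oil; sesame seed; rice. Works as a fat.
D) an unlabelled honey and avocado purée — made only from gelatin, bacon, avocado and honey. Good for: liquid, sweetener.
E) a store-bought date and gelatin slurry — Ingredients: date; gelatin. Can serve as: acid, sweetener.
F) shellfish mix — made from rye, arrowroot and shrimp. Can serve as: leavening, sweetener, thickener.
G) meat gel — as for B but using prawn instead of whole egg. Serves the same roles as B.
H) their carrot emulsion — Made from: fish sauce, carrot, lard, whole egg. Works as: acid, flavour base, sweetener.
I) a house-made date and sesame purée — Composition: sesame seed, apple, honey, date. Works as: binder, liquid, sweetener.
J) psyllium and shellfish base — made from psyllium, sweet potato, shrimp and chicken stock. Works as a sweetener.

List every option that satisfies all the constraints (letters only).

A: has wheat flour, so not Whole30-style — out
B: has whole egg, so not egg-free — no
C: not usable as a sweetener; has sesame seed, so not sesame-free — out
D: has honey, so not honey-free — reject
E: Whole30-style, no egg — valid
F: has rye, so not Whole30-style — no
G: rice is permitted under the Whole30-style carve-out; nothing else excluded — OK
H: has whole egg, so not egg-free — no
I: has sesame seed, so not sesame-free; has honey, so not honey-free — reject
J: all constraints satisfied — valid

E, G, J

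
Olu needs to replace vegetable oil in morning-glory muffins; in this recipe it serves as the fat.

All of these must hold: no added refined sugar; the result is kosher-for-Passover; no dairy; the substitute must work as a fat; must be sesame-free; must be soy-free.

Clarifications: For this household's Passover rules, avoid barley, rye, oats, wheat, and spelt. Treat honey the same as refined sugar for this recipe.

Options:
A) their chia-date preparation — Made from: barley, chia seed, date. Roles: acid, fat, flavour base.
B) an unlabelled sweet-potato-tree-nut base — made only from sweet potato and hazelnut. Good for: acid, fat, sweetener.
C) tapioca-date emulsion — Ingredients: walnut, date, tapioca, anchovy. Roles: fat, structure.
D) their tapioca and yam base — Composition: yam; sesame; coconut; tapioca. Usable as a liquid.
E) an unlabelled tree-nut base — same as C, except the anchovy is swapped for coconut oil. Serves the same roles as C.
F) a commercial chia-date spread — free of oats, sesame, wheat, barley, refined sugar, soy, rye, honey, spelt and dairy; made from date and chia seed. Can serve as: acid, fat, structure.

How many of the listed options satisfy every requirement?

A: has barley, so not kosher-for-Passover — out
B: only hazelnut and sweet potato; none excluded — valid
C: no dairy, kosher-for-Passover — OK
D: not usable as a fat; has sesame, so not sesame-free — no
E: works as a fat, no sesame, no soy — keep
F: kosher-for-Passover, no dairy — keep

4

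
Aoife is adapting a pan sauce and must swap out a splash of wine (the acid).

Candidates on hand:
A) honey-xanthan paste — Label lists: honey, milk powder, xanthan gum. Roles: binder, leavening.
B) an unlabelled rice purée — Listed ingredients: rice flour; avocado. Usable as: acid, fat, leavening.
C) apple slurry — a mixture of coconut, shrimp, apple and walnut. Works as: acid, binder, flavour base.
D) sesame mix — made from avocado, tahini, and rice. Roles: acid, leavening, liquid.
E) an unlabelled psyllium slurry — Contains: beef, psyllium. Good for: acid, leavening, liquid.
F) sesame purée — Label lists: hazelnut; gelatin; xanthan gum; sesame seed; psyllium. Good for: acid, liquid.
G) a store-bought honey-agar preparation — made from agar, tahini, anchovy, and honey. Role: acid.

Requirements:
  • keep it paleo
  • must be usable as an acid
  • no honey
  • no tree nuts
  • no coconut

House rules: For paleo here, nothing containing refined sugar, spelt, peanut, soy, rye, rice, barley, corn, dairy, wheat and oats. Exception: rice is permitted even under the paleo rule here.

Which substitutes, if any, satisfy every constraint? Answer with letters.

A: not usable as an acid; has milk powder, so not paleo (and 1 more) — out
B: rice is permitted under the paleo carve-out; nothing else excluded — keep
C: has coconut, so not coconut-free; has walnut, so not tree-nut-free — out
D: rice is permitted under the paleo carve-out; nothing else excluded — keep
E: works as an acid, no coconut, paleo — OK
F: has hazelnut, so not tree-nut-free — out
G: has honey, so not honey-free — out

B, D, E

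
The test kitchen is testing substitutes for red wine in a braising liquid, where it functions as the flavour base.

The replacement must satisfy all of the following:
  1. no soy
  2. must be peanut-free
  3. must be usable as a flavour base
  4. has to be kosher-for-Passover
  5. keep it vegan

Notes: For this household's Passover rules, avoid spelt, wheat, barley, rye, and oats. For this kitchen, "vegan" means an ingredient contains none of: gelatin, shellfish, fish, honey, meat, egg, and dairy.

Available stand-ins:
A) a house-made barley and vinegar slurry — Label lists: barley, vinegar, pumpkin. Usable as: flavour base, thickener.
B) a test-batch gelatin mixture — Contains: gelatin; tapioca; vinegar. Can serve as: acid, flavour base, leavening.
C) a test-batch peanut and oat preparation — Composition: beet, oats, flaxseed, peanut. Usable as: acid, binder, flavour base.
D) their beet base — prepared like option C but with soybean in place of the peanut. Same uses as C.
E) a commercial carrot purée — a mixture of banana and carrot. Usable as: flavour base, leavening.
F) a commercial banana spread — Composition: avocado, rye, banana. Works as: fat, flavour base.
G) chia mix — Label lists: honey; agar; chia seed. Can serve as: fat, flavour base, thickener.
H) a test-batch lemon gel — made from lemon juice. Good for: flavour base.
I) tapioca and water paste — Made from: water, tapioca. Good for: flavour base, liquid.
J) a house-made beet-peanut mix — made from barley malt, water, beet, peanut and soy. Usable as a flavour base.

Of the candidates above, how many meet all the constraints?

A: has barley, so not kosher-for-Passover — reject
B: has gelatin, so not vegan — out
C: has oats, so not kosher-for-Passover; has peanut, so not peanut-free — no
D: has oats, so not kosher-for-Passover; has soybean, so not soy-free — no
E: nothing on the exclusion list — OK
F: has rye, so not kosher-for-Passover — no
G: has honey, so not vegan — reject
H: only lemon juice; none excluded — OK
I: only water and tapioca; none excluded — valid
J: has barley malt, so not kosher-for-Passover; has peanut, so not peanut-free (and 1 more) — no

3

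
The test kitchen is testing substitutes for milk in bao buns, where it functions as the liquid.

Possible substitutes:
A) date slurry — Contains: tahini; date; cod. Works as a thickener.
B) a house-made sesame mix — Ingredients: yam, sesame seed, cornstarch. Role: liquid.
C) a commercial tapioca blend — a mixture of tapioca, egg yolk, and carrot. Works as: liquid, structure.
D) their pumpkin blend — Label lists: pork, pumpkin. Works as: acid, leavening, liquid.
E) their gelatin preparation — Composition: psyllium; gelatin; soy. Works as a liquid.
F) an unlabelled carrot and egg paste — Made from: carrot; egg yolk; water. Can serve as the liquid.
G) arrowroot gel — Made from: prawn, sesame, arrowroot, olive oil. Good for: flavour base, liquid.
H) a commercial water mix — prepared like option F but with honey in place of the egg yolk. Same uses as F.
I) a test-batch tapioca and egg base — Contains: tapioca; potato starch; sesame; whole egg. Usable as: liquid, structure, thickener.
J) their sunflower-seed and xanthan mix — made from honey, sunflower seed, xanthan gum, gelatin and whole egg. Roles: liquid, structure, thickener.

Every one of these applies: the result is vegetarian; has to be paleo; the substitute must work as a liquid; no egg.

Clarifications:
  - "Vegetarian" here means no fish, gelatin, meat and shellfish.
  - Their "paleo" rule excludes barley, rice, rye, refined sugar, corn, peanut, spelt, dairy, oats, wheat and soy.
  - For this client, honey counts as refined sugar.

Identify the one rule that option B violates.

usable as a liquid: satisfied
vegetarian: satisfied
paleo: has cornstarch — fails
egg-free: satisfied

paleo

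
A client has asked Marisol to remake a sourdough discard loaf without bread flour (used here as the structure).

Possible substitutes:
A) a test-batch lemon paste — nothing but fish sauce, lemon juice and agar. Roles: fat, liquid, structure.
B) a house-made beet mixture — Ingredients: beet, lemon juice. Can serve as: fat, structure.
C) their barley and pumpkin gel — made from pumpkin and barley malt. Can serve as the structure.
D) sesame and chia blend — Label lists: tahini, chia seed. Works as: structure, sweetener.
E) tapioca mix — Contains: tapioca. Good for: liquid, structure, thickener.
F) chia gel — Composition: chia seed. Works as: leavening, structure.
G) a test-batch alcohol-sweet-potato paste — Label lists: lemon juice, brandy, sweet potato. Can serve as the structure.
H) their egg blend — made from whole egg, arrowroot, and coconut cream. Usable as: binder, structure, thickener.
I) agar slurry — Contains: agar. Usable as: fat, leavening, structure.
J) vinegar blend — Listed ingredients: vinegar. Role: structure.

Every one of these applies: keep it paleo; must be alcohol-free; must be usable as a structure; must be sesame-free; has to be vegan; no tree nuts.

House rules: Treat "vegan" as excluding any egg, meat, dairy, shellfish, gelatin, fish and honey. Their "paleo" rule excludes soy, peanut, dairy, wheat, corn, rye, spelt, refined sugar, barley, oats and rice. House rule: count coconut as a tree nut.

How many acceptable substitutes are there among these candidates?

A: has fish sauce, so not vegan — no
B: only lemon juice and beet; none excluded — valid
C: has barley malt, so not paleo — no
D: has tahini, so not sesame-free — reject
E: tree-nut-free, no alcohol — valid
F: no alcohol, tree-nut-free — valid
G: has brandy, so not alcohol-free — reject
H: has whole egg, so not vegan; has coconut cream, so not tree-nut-free — no
I: tree-nut-free, paleo — OK
J: only vinegar; none excluded — keep

5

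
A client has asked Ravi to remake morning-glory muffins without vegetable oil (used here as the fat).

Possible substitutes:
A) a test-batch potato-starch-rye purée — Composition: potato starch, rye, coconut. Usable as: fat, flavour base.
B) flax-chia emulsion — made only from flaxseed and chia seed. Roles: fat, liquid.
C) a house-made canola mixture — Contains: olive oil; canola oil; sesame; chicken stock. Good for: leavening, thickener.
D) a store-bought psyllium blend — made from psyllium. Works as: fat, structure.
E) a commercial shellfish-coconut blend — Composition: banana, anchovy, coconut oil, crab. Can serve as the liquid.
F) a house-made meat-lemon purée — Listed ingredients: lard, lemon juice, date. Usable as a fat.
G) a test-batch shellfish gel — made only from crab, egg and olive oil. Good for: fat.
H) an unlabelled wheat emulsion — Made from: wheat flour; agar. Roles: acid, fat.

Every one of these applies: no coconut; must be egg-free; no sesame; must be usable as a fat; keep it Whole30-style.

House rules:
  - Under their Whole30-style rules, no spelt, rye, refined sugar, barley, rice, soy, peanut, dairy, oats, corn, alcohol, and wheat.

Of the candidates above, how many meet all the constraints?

A: has rye, so not Whole30-style; has coconut, so not coconut-free — no
B: only flaxseed and chia seed; none excluded — OK
C: not usable as a fat; has sesame, so not sesame-free — reject
D: every rule checks out — OK
E: not usable as a fat; has coconut oil, so not coconut-free — out
F: every rule checks out — OK
G: has egg, so not egg-free — out
H: has wheat flour, so not Whole30-style — reject

3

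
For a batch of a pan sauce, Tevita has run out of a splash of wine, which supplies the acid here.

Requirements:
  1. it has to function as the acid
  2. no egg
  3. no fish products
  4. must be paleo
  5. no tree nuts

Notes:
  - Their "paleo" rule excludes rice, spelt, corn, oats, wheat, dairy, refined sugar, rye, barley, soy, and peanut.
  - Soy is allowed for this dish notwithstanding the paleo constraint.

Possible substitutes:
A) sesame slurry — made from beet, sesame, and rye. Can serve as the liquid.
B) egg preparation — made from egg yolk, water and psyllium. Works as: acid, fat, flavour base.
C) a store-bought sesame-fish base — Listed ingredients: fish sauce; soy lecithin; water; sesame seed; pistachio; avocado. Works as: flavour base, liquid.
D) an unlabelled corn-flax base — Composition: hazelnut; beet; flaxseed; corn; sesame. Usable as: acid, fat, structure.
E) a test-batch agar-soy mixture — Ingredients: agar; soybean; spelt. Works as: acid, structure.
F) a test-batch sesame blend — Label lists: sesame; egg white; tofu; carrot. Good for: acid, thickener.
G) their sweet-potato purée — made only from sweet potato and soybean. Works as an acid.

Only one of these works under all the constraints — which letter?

A: not usable as an acid; has rye, so not paleo — out
B: has egg yolk, so not egg-free — no
C: not usable as an acid; has fish sauce, so not fish-free (and 1 more) — reject
D: has corn, so not paleo; has hazelnut, so not tree-nut-free — no
E: has spelt, so not paleo — reject
F: has egg white, so not egg-free — reject
G: soy is permitted under the paleo carve-out; nothing else excluded — valid

G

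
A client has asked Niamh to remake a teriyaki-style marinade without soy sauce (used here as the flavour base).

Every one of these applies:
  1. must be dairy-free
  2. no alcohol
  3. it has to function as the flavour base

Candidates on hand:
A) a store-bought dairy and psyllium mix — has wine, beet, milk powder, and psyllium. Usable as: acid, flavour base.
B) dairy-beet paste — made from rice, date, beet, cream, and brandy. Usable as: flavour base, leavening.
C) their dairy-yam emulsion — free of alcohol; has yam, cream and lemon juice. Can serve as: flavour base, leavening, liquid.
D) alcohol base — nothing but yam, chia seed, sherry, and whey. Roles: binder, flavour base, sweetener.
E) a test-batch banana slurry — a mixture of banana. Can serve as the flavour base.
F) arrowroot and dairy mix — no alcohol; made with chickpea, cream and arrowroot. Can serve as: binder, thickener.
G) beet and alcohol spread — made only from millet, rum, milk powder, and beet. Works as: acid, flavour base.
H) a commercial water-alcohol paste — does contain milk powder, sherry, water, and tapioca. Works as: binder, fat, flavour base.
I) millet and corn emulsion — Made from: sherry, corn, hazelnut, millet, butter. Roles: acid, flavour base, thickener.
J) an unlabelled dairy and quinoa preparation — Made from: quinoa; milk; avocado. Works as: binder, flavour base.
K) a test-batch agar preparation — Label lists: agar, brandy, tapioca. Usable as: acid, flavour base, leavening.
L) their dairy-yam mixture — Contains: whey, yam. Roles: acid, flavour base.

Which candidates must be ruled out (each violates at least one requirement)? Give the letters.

A, B, C, D, F, G, H, I, J, K, L

A: has milk powder, so not dairy-free; has wine, so not alcohol-free — no
B: has cream, so not dairy-free; has brandy, so not alcohol-free — no
C: has cream, so not dairy-free — no
D: has whey, so not dairy-free; has sherry, so not alcohol-free — reject
E: only banana; none excluded — OK
F: not usable as a flavour base; has cream, so not dairy-free — no
G: has milk powder, so not dairy-free; has rum, so not alcohol-free — out
H: has milk powder, so not dairy-free; has sherry, so not alcohol-free — out
I: has butter, so not dairy-free; has sherry, so not alcohol-free — reject
J: has milk, so not dairy-free — no
K: has brandy, so not alcohol-free — out
L: has whey, so not dairy-free — out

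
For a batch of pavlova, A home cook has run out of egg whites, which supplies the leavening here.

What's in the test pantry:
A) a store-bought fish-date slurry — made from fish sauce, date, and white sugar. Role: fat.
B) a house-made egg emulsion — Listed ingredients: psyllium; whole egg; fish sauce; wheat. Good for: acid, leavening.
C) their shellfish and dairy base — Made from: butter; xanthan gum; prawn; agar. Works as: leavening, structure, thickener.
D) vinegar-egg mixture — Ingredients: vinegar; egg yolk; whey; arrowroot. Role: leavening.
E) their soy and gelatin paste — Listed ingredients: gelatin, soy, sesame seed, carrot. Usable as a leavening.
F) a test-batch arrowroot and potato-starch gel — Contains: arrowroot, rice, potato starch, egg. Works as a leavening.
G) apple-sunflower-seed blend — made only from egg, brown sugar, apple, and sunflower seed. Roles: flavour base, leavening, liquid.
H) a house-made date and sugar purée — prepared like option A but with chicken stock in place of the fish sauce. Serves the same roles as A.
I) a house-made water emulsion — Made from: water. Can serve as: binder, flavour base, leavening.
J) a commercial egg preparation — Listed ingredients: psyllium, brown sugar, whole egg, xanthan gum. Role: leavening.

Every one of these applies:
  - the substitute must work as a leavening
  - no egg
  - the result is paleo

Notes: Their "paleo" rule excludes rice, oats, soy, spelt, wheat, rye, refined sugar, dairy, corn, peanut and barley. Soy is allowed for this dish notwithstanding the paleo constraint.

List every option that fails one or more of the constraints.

A: not usable as a leavening; has white sugar, so not paleo — out
B: has wheat, so not paleo; has whole egg, so not egg-free — reject
C: has butter, so not paleo — out
D: has whey, so not paleo; has egg yolk, so not egg-free — no
E: soy is permitted under the paleo carve-out; nothing else excluded — valid
F: has rice, so not paleo; has egg, so not egg-free — reject
G: has brown sugar, so not paleo; has egg, so not egg-free — no
H: not usable as a leavening; has white sugar, so not paleo — out
I: nothing on the exclusion list — OK
J: has brown sugar, so not paleo; has whole egg, so not egg-free — reject

A, B, C, D, F, G, H, J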